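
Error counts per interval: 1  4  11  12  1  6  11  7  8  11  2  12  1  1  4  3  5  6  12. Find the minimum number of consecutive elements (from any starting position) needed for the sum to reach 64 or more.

add 1: running sum 1 < 64
add 4: running sum 5 < 64
add 11: running sum 16 < 64
add 12: running sum 28 < 64
add 1: running sum 29 < 64
add 6: running sum 35 < 64
add 11: running sum 46 < 64
add 7: running sum 53 < 64
add 8: running sum 61 < 64
end 9: [11, 12, 1, 6, 11, 7, 8, 11] sum 67, len 8
end 10: [11, 12, 1, 6, 11, 7, 8, 11, 2] sum 69, len 9
end 11: [12, 1, 6, 11, 7, 8, 11, 2, 12] sum 70, len 9
end 12: [12, 1, 6, 11, 7, 8, 11, 2, 12, 1] sum 71, len 10
end 13: [12, 1, 6, 11, 7, 8, 11, 2, 12, 1, 1] sum 72, len 11
end 14: [1, 6, 11, 7, 8, 11, 2, 12, 1, 1, 4] sum 64, len 11
end 15: [6, 11, 7, 8, 11, 2, 12, 1, 1, 4, 3] sum 66, len 11
end 16: [11, 7, 8, 11, 2, 12, 1, 1, 4, 3, 5] sum 65, len 11
end 17: [11, 7, 8, 11, 2, 12, 1, 1, 4, 3, 5, 6] sum 71, len 12
end 18: [8, 11, 2, 12, 1, 1, 4, 3, 5, 6, 12] sum 65, len 11
Shortest qualifying length: 8.

8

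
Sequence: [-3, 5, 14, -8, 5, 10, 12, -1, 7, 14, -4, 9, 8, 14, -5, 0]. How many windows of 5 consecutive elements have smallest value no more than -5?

6

-3 5 14 -8 5 → min -8  ≤ -5 ✓
5 14 -8 5 10 → min -8  ≤ -5 ✓
14 -8 5 10 12 → min -8  ≤ -5 ✓
-8 5 10 12 -1 → min -8  ≤ -5 ✓
5 10 12 -1 7 → min -1
10 12 -1 7 14 → min -1
12 -1 7 14 -4 → min -4
-1 7 14 -4 9 → min -4
7 14 -4 9 8 → min -4
14 -4 9 8 14 → min -4
-4 9 8 14 -5 → min -5  ≤ -5 ✓
9 8 14 -5 0 → min -5  ≤ -5 ✓
6 windows satisfy the condition.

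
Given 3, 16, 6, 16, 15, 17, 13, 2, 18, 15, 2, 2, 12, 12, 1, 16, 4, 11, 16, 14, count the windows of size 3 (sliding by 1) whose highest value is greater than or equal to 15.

15

(3, 16, 6) → max 16  ≥ 15 ✓
(16, 6, 16) → max 16  ≥ 15 ✓
(6, 16, 15) → max 16  ≥ 15 ✓
(16, 15, 17) → max 17  ≥ 15 ✓
(15, 17, 13) → max 17  ≥ 15 ✓
(17, 13, 2) → max 17  ≥ 15 ✓
(13, 2, 18) → max 18  ≥ 15 ✓
(2, 18, 15) → max 18  ≥ 15 ✓
(18, 15, 2) → max 18  ≥ 15 ✓
(15, 2, 2) → max 15  ≥ 15 ✓
(2, 2, 12) → max 12
(2, 12, 12) → max 12
(12, 12, 1) → max 12
(12, 1, 16) → max 16  ≥ 15 ✓
(1, 16, 4) → max 16  ≥ 15 ✓
(16, 4, 11) → max 16  ≥ 15 ✓
(4, 11, 16) → max 16  ≥ 15 ✓
(11, 16, 14) → max 16  ≥ 15 ✓
15 windows satisfy the condition.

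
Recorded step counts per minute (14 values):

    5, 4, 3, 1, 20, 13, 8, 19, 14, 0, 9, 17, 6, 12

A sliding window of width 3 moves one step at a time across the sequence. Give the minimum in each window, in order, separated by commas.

3, 1, 1, 1, 8, 8, 8, 0, 0, 0, 6, 6

5 4 3 → min 3
4 3 1 → min 1
3 1 20 → min 1
1 20 13 → min 1
20 13 8 → min 8
13 8 19 → min 8
8 19 14 → min 8
19 14 0 → min 0
14 0 9 → min 0
0 9 17 → min 0
9 17 6 → min 6
17 6 12 → min 6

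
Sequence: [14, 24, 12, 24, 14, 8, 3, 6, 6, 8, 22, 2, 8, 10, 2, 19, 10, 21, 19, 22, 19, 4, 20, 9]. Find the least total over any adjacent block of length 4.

(14, 24, 12, 24) → sum 74
(24, 12, 24, 14) → sum 74
(12, 24, 14, 8) → sum 58
(24, 14, 8, 3) → sum 49
(14, 8, 3, 6) → sum 31
(8, 3, 6, 6) → sum 23
(3, 6, 6, 8) → sum 23
(6, 6, 8, 22) → sum 42
(6, 8, 22, 2) → sum 38
(8, 22, 2, 8) → sum 40
(22, 2, 8, 10) → sum 42
(2, 8, 10, 2) → sum 22
(8, 10, 2, 19) → sum 39
(10, 2, 19, 10) → sum 41
(2, 19, 10, 21) → sum 52
(19, 10, 21, 19) → sum 69
(10, 21, 19, 22) → sum 72
(21, 19, 22, 19) → sum 81
(19, 22, 19, 4) → sum 64
(22, 19, 4, 20) → sum 65
(19, 4, 20, 9) → sum 52
Least of these is 22.

22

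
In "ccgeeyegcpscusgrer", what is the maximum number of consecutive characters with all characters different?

add c: [c] len 1
add c (repeat c, move left end past it): [c] len 1
add g: [c, g] len 2
add e: [c, g, e] len 3
add e (repeat e, move left end past it): [e] len 1
add y: [e, y] len 2
add e (repeat e, move left end past it): [y, e] len 2
add g: [y, e, g] len 3
add c: [y, e, g, c] len 4
add p: [y, e, g, c, p] len 5
add s: [y, e, g, c, p, s] len 6
add c (repeat c, move left end past it): [p, s, c] len 3
add u: [p, s, c, u] len 4
add s (repeat s, move left end past it): [c, u, s] len 3
add g: [c, u, s, g] len 4
add r: [c, u, s, g, r] len 5
add e: [c, u, s, g, r, e] len 6
add r (repeat r, move left end past it): [e, r] len 2
Longest all-distinct length: 6.

6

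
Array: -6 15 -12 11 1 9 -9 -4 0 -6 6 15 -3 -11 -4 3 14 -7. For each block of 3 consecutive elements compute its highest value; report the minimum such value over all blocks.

-3

Window maxs for each of the 16 positions:
(-6, 15, -12) → max 15
(15, -12, 11) → max 15
(-12, 11, 1) → max 11
(11, 1, 9) → max 11
(1, 9, -9) → max 9
(9, -9, -4) → max 9
(-9, -4, 0) → max 0
(-4, 0, -6) → max 0
(0, -6, 6) → max 6
(-6, 6, 15) → max 15
(6, 15, -3) → max 15
(15, -3, -11) → max 15
(-3, -11, -4) → max -3
(-11, -4, 3) → max 3
(-4, 3, 14) → max 14
(3, 14, -7) → max 14
Minimum of these is -3.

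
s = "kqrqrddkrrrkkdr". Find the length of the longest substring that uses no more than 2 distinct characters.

6

add k: window [k] (1 distinct), len 1
add q: window [k, q] (2 distinct), len 2
add r: window [q, r] (2 distinct), len 2
add q: window [q, r, q] (2 distinct), len 3
add r: window [q, r, q, r] (2 distinct), len 4
add d: window [r, d] (2 distinct), len 2
add d: window [r, d, d] (2 distinct), len 3
add k: window [d, d, k] (2 distinct), len 3
add r: window [k, r] (2 distinct), len 2
add r: window [k, r, r] (2 distinct), len 3
add r: window [k, r, r, r] (2 distinct), len 4
add k: window [k, r, r, r, k] (2 distinct), len 5
add k: window [k, r, r, r, k, k] (2 distinct), len 6
add d: window [k, k, d] (2 distinct), len 3
add r: window [d, r] (2 distinct), len 2
Longest length with ≤2 distinct: 6.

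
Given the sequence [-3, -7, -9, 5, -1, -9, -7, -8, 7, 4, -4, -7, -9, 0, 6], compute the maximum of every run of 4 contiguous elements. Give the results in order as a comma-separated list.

5, 5, 5, 5, -1, 7, 7, 7, 7, 4, 0, 6

[-3, -7, -9, 5] → max 5
[-7, -9, 5, -1] → max 5
[-9, 5, -1, -9] → max 5
[5, -1, -9, -7] → max 5
[-1, -9, -7, -8] → max -1
[-9, -7, -8, 7] → max 7
[-7, -8, 7, 4] → max 7
[-8, 7, 4, -4] → max 7
[7, 4, -4, -7] → max 7
[4, -4, -7, -9] → max 4
[-4, -7, -9, 0] → max 0
[-7, -9, 0, 6] → max 6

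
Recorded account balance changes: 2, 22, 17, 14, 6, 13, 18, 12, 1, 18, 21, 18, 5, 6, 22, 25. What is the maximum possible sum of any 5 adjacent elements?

76

(2, 22, 17, 14, 6) → sum 61
(22, 17, 14, 6, 13) → sum 72
(17, 14, 6, 13, 18) → sum 68
(14, 6, 13, 18, 12) → sum 63
(6, 13, 18, 12, 1) → sum 50
(13, 18, 12, 1, 18) → sum 62
(18, 12, 1, 18, 21) → sum 70
(12, 1, 18, 21, 18) → sum 70
(1, 18, 21, 18, 5) → sum 63
(18, 21, 18, 5, 6) → sum 68
(21, 18, 5, 6, 22) → sum 72
(18, 5, 6, 22, 25) → sum 76
Maximum of these is 76.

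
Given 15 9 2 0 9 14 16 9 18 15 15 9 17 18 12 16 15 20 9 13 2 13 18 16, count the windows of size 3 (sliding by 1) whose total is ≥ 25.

18

15 9 2 → sum 26  ≥ 25 ✓
9 2 0 → sum 11
2 0 9 → sum 11
0 9 14 → sum 23
9 14 16 → sum 39  ≥ 25 ✓
14 16 9 → sum 39  ≥ 25 ✓
16 9 18 → sum 43  ≥ 25 ✓
9 18 15 → sum 42  ≥ 25 ✓
18 15 15 → sum 48  ≥ 25 ✓
15 15 9 → sum 39  ≥ 25 ✓
15 9 17 → sum 41  ≥ 25 ✓
9 17 18 → sum 44  ≥ 25 ✓
17 18 12 → sum 47  ≥ 25 ✓
18 12 16 → sum 46  ≥ 25 ✓
12 16 15 → sum 43  ≥ 25 ✓
16 15 20 → sum 51  ≥ 25 ✓
15 20 9 → sum 44  ≥ 25 ✓
20 9 13 → sum 42  ≥ 25 ✓
9 13 2 → sum 24
13 2 13 → sum 28  ≥ 25 ✓
2 13 18 → sum 33  ≥ 25 ✓
13 18 16 → sum 47  ≥ 25 ✓
18 windows satisfy the condition.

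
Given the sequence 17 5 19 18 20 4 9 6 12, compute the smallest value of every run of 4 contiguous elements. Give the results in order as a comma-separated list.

17 5 19 18 → min 5
5 19 18 20 → min 5
19 18 20 4 → min 4
18 20 4 9 → min 4
20 4 9 6 → min 4
4 9 6 12 → min 4

5, 5, 4, 4, 4, 4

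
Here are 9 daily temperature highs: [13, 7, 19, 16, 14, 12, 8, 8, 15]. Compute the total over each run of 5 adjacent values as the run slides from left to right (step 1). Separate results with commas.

13 7 19 16 14 → sum 69
7 19 16 14 12 → sum 68
19 16 14 12 8 → sum 69
16 14 12 8 8 → sum 58
14 12 8 8 15 → sum 57

69, 68, 69, 58, 57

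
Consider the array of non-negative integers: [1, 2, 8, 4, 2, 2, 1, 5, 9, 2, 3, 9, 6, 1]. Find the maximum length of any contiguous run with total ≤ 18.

5

add 1: [1] sum 1, len 1
add 2: [1, 2] sum 3, len 2
add 8: [1, 2, 8] sum 11, len 3
add 4: [1, 2, 8, 4] sum 15, len 4
add 2: [1, 2, 8, 4, 2] sum 17, len 5
add 2: [2, 8, 4, 2, 2] sum 18, len 5
add 1: [8, 4, 2, 2, 1] sum 17, len 5
add 5: [4, 2, 2, 1, 5] sum 14, len 5
add 9: [2, 1, 5, 9] sum 17, len 4
add 2: [1, 5, 9, 2] sum 17, len 4
add 3: [9, 2, 3] sum 14, len 3
add 9: [2, 3, 9] sum 14, len 3
add 6: [3, 9, 6] sum 18, len 3
add 1: [9, 6, 1] sum 16, len 3
Longest length seen: 5.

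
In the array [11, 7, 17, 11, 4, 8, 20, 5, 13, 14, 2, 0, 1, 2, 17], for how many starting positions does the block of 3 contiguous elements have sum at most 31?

6

11 7 17 → sum 35
7 17 11 → sum 35
17 11 4 → sum 32
11 4 8 → sum 23  ≤ 31 ✓
4 8 20 → sum 32
8 20 5 → sum 33
20 5 13 → sum 38
5 13 14 → sum 32
13 14 2 → sum 29  ≤ 31 ✓
14 2 0 → sum 16  ≤ 31 ✓
2 0 1 → sum 3  ≤ 31 ✓
0 1 2 → sum 3  ≤ 31 ✓
1 2 17 → sum 20  ≤ 31 ✓
6 windows satisfy the condition.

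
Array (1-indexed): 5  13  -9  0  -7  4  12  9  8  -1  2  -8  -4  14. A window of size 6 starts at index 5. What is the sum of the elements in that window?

Elements at indices 5..10: -7, 4, 12, 9, 8, -1
sum(-7, 4, 12, 9, 8, -1) = 25

25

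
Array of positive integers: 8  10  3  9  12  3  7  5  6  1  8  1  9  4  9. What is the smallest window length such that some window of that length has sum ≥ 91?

add 8: running sum 8 < 91
add 10: running sum 18 < 91
add 3: running sum 21 < 91
add 9: running sum 30 < 91
add 12: running sum 42 < 91
add 3: running sum 45 < 91
add 7: running sum 52 < 91
add 5: running sum 57 < 91
add 6: running sum 63 < 91
add 1: running sum 64 < 91
add 8: running sum 72 < 91
add 1: running sum 73 < 91
add 9: running sum 82 < 91
add 4: running sum 86 < 91
end 14: [8, 10, 3, 9, 12, 3, 7, 5, 6, 1, 8, 1, 9, 4, 9] sum 95, len 15
Shortest qualifying length: 15.

15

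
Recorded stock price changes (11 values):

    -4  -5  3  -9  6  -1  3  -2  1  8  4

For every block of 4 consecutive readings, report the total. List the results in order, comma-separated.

-15, -5, -1, -1, 6, 1, 10, 11

Sliding a size-4 window across the 11 values:
[-4, -5, 3, -9] → sum -15
[-5, 3, -9, 6] → sum -5
[3, -9, 6, -1] → sum -1
[-9, 6, -1, 3] → sum -1
[6, -1, 3, -2] → sum 6
[-1, 3, -2, 1] → sum 1
[3, -2, 1, 8] → sum 10
[-2, 1, 8, 4] → sum 11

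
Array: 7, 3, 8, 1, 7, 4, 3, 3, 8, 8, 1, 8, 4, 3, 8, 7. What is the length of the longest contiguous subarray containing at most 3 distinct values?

6

[7] 1 distinct, len 1
[7, 3] 2 distinct, len 2
[7, 3, 8] 3 distinct, len 3
[3, 8, 1] 3 distinct, len 3
[8, 1, 7] 3 distinct, len 3
[1, 7, 4] 3 distinct, len 3
[7, 4, 3] 3 distinct, len 3
[7, 4, 3, 3] 3 distinct, len 4
[4, 3, 3, 8] 3 distinct, len 4
[4, 3, 3, 8, 8] 3 distinct, len 5
[3, 3, 8, 8, 1] 3 distinct, len 5
[3, 3, 8, 8, 1, 8] 3 distinct, len 6
[8, 8, 1, 8, 4] 3 distinct, len 5
[8, 4, 3] 3 distinct, len 3
[8, 4, 3, 8] 3 distinct, len 4
[3, 8, 7] 3 distinct, len 3
Longest length with ≤3 distinct: 6.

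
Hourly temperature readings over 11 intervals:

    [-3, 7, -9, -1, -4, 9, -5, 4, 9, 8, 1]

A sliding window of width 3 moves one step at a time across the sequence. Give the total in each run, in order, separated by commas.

Sliding a size-3 window across the 11 values:
-3 7 -9 → sum -5
7 -9 -1 → sum -3
-9 -1 -4 → sum -14
-1 -4 9 → sum 4
-4 9 -5 → sum 0
9 -5 4 → sum 8
-5 4 9 → sum 8
4 9 8 → sum 21
9 8 1 → sum 18

-5, -3, -14, 4, 0, 8, 8, 21, 18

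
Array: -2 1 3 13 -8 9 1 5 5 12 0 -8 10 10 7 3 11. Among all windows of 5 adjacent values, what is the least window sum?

7

(-2, 1, 3, 13, -8) → sum 7
(1, 3, 13, -8, 9) → sum 18
(3, 13, -8, 9, 1) → sum 18
(13, -8, 9, 1, 5) → sum 20
(-8, 9, 1, 5, 5) → sum 12
(9, 1, 5, 5, 12) → sum 32
(1, 5, 5, 12, 0) → sum 23
(5, 5, 12, 0, -8) → sum 14
(5, 12, 0, -8, 10) → sum 19
(12, 0, -8, 10, 10) → sum 24
(0, -8, 10, 10, 7) → sum 19
(-8, 10, 10, 7, 3) → sum 22
(10, 10, 7, 3, 11) → sum 41
Least of these is 7.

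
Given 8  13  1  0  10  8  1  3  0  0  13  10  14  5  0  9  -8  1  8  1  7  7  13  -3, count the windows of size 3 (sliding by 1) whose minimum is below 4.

8 13 1 → min 1  < 4 ✓
13 1 0 → min 0  < 4 ✓
1 0 10 → min 0  < 4 ✓
0 10 8 → min 0  < 4 ✓
10 8 1 → min 1  < 4 ✓
8 1 3 → min 1  < 4 ✓
1 3 0 → min 0  < 4 ✓
3 0 0 → min 0  < 4 ✓
0 0 13 → min 0  < 4 ✓
0 13 10 → min 0  < 4 ✓
13 10 14 → min 10
10 14 5 → min 5
14 5 0 → min 0  < 4 ✓
5 0 9 → min 0  < 4 ✓
0 9 -8 → min -8  < 4 ✓
9 -8 1 → min -8  < 4 ✓
-8 1 8 → min -8  < 4 ✓
1 8 1 → min 1  < 4 ✓
8 1 7 → min 1  < 4 ✓
1 7 7 → min 1  < 4 ✓
7 7 13 → min 7
7 13 -3 → min -3  < 4 ✓
19 windows satisfy the condition.

19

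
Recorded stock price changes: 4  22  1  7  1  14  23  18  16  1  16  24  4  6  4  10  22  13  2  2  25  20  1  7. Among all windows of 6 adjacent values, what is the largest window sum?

Window sums for each of the 19 positions:
[4, 22, 1, 7, 1, 14] → sum 49
[22, 1, 7, 1, 14, 23] → sum 68
[1, 7, 1, 14, 23, 18] → sum 64
[7, 1, 14, 23, 18, 16] → sum 79
[1, 14, 23, 18, 16, 1] → sum 73
[14, 23, 18, 16, 1, 16] → sum 88
[23, 18, 16, 1, 16, 24] → sum 98
[18, 16, 1, 16, 24, 4] → sum 79
[16, 1, 16, 24, 4, 6] → sum 67
[1, 16, 24, 4, 6, 4] → sum 55
[16, 24, 4, 6, 4, 10] → sum 64
[24, 4, 6, 4, 10, 22] → sum 70
[4, 6, 4, 10, 22, 13] → sum 59
[6, 4, 10, 22, 13, 2] → sum 57
[4, 10, 22, 13, 2, 2] → sum 53
[10, 22, 13, 2, 2, 25] → sum 74
[22, 13, 2, 2, 25, 20] → sum 84
[13, 2, 2, 25, 20, 1] → sum 63
[2, 2, 25, 20, 1, 7] → sum 57
Largest of these is 98.

98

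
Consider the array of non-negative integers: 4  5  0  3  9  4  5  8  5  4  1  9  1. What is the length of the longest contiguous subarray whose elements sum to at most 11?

add 4: [4] sum 4, len 1
add 5: [4, 5] sum 9, len 2
add 0: [4, 5, 0] sum 9, len 3
add 3: [5, 0, 3] sum 8, len 3
add 9: [9] sum 9, len 1
add 4: [4] sum 4, len 1
add 5: [4, 5] sum 9, len 2
add 8: [8] sum 8, len 1
add 5: [5] sum 5, len 1
add 4: [5, 4] sum 9, len 2
add 1: [5, 4, 1] sum 10, len 3
add 9: [1, 9] sum 10, len 2
add 1: [1, 9, 1] sum 11, len 3
Longest length seen: 3.

3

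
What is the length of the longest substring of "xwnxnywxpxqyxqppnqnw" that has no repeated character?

add x: [x] len 1
add w: [x, w] len 2
add n: [x, w, n] len 3
add x (repeat x, move left end past it): [w, n, x] len 3
add n (repeat n, move left end past it): [x, n] len 2
add y: [x, n, y] len 3
add w: [x, n, y, w] len 4
add x (repeat x, move left end past it): [n, y, w, x] len 4
add p: [n, y, w, x, p] len 5
add x (repeat x, move left end past it): [p, x] len 2
add q: [p, x, q] len 3
add y: [p, x, q, y] len 4
add x (repeat x, move left end past it): [q, y, x] len 3
add q (repeat q, move left end past it): [y, x, q] len 3
add p: [y, x, q, p] len 4
add p (repeat p, move left end past it): [p] len 1
add n: [p, n] len 2
add q: [p, n, q] len 3
add n (repeat n, move left end past it): [q, n] len 2
add w: [q, n, w] len 3
Longest all-distinct length: 5.

5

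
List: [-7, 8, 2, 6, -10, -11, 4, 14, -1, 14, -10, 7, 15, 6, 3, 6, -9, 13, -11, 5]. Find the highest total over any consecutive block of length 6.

[-7, 8, 2, 6, -10, -11] → sum -12
[8, 2, 6, -10, -11, 4] → sum -1
[2, 6, -10, -11, 4, 14] → sum 5
[6, -10, -11, 4, 14, -1] → sum 2
[-10, -11, 4, 14, -1, 14] → sum 10
[-11, 4, 14, -1, 14, -10] → sum 10
[4, 14, -1, 14, -10, 7] → sum 28
[14, -1, 14, -10, 7, 15] → sum 39
[-1, 14, -10, 7, 15, 6] → sum 31
[14, -10, 7, 15, 6, 3] → sum 35
[-10, 7, 15, 6, 3, 6] → sum 27
[7, 15, 6, 3, 6, -9] → sum 28
[15, 6, 3, 6, -9, 13] → sum 34
[6, 3, 6, -9, 13, -11] → sum 8
[3, 6, -9, 13, -11, 5] → sum 7
Highest of these is 39.

39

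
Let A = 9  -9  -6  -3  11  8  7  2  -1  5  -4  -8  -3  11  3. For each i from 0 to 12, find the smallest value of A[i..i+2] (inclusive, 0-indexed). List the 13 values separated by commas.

-9, -9, -6, -3, 7, 2, -1, -1, -4, -8, -8, -8, -3

(9, -9, -6) → min -9
(-9, -6, -3) → min -9
(-6, -3, 11) → min -6
(-3, 11, 8) → min -3
(11, 8, 7) → min 7
(8, 7, 2) → min 2
(7, 2, -1) → min -1
(2, -1, 5) → min -1
(-1, 5, -4) → min -4
(5, -4, -8) → min -8
(-4, -8, -3) → min -8
(-8, -3, 11) → min -8
(-3, 11, 3) → min -3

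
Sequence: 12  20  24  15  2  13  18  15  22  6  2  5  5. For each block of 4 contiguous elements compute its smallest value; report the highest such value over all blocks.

12 20 24 15 → min 12
20 24 15 2 → min 2
24 15 2 13 → min 2
15 2 13 18 → min 2
2 13 18 15 → min 2
13 18 15 22 → min 13
18 15 22 6 → min 6
15 22 6 2 → min 2
22 6 2 5 → min 2
6 2 5 5 → min 2
Highest of these is 13.

13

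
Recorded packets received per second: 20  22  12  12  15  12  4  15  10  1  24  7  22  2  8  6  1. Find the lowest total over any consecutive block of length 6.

46

Window sums for each of the 12 positions:
[20, 22, 12, 12, 15, 12] → sum 93
[22, 12, 12, 15, 12, 4] → sum 77
[12, 12, 15, 12, 4, 15] → sum 70
[12, 15, 12, 4, 15, 10] → sum 68
[15, 12, 4, 15, 10, 1] → sum 57
[12, 4, 15, 10, 1, 24] → sum 66
[4, 15, 10, 1, 24, 7] → sum 61
[15, 10, 1, 24, 7, 22] → sum 79
[10, 1, 24, 7, 22, 2] → sum 66
[1, 24, 7, 22, 2, 8] → sum 64
[24, 7, 22, 2, 8, 6] → sum 69
[7, 22, 2, 8, 6, 1] → sum 46
Lowest of these is 46.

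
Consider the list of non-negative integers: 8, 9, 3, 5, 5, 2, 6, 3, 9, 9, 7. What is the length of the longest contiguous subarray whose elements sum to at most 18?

add 8: [8] sum 8, len 1
add 9: [8, 9] sum 17, len 2
add 3: [9, 3] sum 12, len 2
add 5: [9, 3, 5] sum 17, len 3
add 5: [3, 5, 5] sum 13, len 3
add 2: [3, 5, 5, 2] sum 15, len 4
add 6: [5, 5, 2, 6] sum 18, len 4
add 3: [5, 2, 6, 3] sum 16, len 4
add 9: [6, 3, 9] sum 18, len 3
add 9: [9, 9] sum 18, len 2
add 7: [9, 7] sum 16, len 2
Longest length seen: 4.

4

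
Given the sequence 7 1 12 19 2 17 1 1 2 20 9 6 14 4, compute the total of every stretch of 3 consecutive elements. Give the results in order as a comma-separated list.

Sliding a size-3 window across the 14 values:
7 1 12 → sum 20
1 12 19 → sum 32
12 19 2 → sum 33
19 2 17 → sum 38
2 17 1 → sum 20
17 1 1 → sum 19
1 1 2 → sum 4
1 2 20 → sum 23
2 20 9 → sum 31
20 9 6 → sum 35
9 6 14 → sum 29
6 14 4 → sum 24

20, 32, 33, 38, 20, 19, 4, 23, 31, 35, 29, 24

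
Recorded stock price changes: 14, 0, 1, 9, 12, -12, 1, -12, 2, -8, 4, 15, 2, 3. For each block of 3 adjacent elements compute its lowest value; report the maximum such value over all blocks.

2

[14, 0, 1] → min 0
[0, 1, 9] → min 0
[1, 9, 12] → min 1
[9, 12, -12] → min -12
[12, -12, 1] → min -12
[-12, 1, -12] → min -12
[1, -12, 2] → min -12
[-12, 2, -8] → min -12
[2, -8, 4] → min -8
[-8, 4, 15] → min -8
[4, 15, 2] → min 2
[15, 2, 3] → min 2
Maximum of these is 2.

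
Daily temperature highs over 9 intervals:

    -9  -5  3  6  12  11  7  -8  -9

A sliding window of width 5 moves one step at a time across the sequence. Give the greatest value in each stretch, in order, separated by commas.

12, 12, 12, 12, 12

-9 -5 3 6 12 → max 12
-5 3 6 12 11 → max 12
3 6 12 11 7 → max 12
6 12 11 7 -8 → max 12
12 11 7 -8 -9 → max 12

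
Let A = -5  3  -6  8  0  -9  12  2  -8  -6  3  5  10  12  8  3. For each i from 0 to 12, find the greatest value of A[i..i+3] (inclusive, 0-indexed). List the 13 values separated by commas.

8, 8, 8, 12, 12, 12, 12, 3, 5, 10, 12, 12, 12

Sliding a size-4 window across the 16 values:
(-5, 3, -6, 8) → max 8
(3, -6, 8, 0) → max 8
(-6, 8, 0, -9) → max 8
(8, 0, -9, 12) → max 12
(0, -9, 12, 2) → max 12
(-9, 12, 2, -8) → max 12
(12, 2, -8, -6) → max 12
(2, -8, -6, 3) → max 3
(-8, -6, 3, 5) → max 5
(-6, 3, 5, 10) → max 10
(3, 5, 10, 12) → max 12
(5, 10, 12, 8) → max 12
(10, 12, 8, 3) → max 12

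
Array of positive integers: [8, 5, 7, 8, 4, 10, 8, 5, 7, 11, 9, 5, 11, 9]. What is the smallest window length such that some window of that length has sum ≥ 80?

11

add 8: running sum 8 < 80
add 5: running sum 13 < 80
add 7: running sum 20 < 80
add 8: running sum 28 < 80
add 4: running sum 32 < 80
add 10: running sum 42 < 80
add 8: running sum 50 < 80
add 5: running sum 55 < 80
add 7: running sum 62 < 80
add 11: running sum 73 < 80
add 9: shortest ending here [8, 5, 7, 8, 4, 10, 8, 5, 7, 11, 9] sum 82, len 11
add 5: shortest ending here [8, 5, 7, 8, 4, 10, 8, 5, 7, 11, 9, 5] sum 87, len 12
add 11: shortest ending here [7, 8, 4, 10, 8, 5, 7, 11, 9, 5, 11] sum 85, len 11
add 9: shortest ending here [8, 4, 10, 8, 5, 7, 11, 9, 5, 11, 9] sum 87, len 11
Shortest qualifying length: 11.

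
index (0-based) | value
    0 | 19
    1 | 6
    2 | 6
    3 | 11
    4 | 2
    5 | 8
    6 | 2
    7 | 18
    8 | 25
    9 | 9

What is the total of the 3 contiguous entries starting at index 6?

45

Elements at indices 6..8: 2, 18, 25
sum(2, 18, 25) = 45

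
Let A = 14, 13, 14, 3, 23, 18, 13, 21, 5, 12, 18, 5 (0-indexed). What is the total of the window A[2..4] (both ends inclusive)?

40

Elements at indices 2..4: 14, 3, 23
sum(14, 3, 23) = 40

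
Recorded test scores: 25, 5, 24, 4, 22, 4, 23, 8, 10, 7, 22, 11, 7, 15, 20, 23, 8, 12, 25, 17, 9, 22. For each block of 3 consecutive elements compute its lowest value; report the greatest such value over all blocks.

(25, 5, 24) → min 5
(5, 24, 4) → min 4
(24, 4, 22) → min 4
(4, 22, 4) → min 4
(22, 4, 23) → min 4
(4, 23, 8) → min 4
(23, 8, 10) → min 8
(8, 10, 7) → min 7
(10, 7, 22) → min 7
(7, 22, 11) → min 7
(22, 11, 7) → min 7
(11, 7, 15) → min 7
(7, 15, 20) → min 7
(15, 20, 23) → min 15
(20, 23, 8) → min 8
(23, 8, 12) → min 8
(8, 12, 25) → min 8
(12, 25, 17) → min 12
(25, 17, 9) → min 9
(17, 9, 22) → min 9
Greatest of these is 15.

15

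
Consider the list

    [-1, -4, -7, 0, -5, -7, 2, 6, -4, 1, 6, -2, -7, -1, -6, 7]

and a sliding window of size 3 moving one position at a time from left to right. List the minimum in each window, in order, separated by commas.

-1 -4 -7 → min -7
-4 -7 0 → min -7
-7 0 -5 → min -7
0 -5 -7 → min -7
-5 -7 2 → min -7
-7 2 6 → min -7
2 6 -4 → min -4
6 -4 1 → min -4
-4 1 6 → min -4
1 6 -2 → min -2
6 -2 -7 → min -7
-2 -7 -1 → min -7
-7 -1 -6 → min -7
-1 -6 7 → min -6

-7, -7, -7, -7, -7, -7, -4, -4, -4, -2, -7, -7, -7, -6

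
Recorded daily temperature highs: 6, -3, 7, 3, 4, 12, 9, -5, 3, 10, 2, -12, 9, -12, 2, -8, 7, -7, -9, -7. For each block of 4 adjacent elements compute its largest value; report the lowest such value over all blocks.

7

Window maxs for each of the 17 positions:
(6, -3, 7, 3) → max 7
(-3, 7, 3, 4) → max 7
(7, 3, 4, 12) → max 12
(3, 4, 12, 9) → max 12
(4, 12, 9, -5) → max 12
(12, 9, -5, 3) → max 12
(9, -5, 3, 10) → max 10
(-5, 3, 10, 2) → max 10
(3, 10, 2, -12) → max 10
(10, 2, -12, 9) → max 10
(2, -12, 9, -12) → max 9
(-12, 9, -12, 2) → max 9
(9, -12, 2, -8) → max 9
(-12, 2, -8, 7) → max 7
(2, -8, 7, -7) → max 7
(-8, 7, -7, -9) → max 7
(7, -7, -9, -7) → max 7
Lowest of these is 7.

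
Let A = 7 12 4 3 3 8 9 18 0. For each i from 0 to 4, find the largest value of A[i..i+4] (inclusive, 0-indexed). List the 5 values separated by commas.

[7, 12, 4, 3, 3] → max 12
[12, 4, 3, 3, 8] → max 12
[4, 3, 3, 8, 9] → max 9
[3, 3, 8, 9, 18] → max 18
[3, 8, 9, 18, 0] → max 18

12, 12, 9, 18, 18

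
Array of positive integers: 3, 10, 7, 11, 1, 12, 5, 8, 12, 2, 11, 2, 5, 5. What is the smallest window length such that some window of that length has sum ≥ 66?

8

Extend right; whenever the sum reaches 66, record the length and shrink from the left:
add 3: running sum 3 < 66
add 10: running sum 13 < 66
add 7: running sum 20 < 66
add 11: running sum 31 < 66
add 1: running sum 32 < 66
add 12: running sum 44 < 66
add 5: running sum 49 < 66
add 8: running sum 57 < 66
end 8: [10, 7, 11, 1, 12, 5, 8, 12] sum 66, len 8
end 9: [10, 7, 11, 1, 12, 5, 8, 12, 2] sum 68, len 9
end 10: [7, 11, 1, 12, 5, 8, 12, 2, 11] sum 69, len 9
end 11: [7, 11, 1, 12, 5, 8, 12, 2, 11, 2] sum 71, len 10
end 12: [11, 1, 12, 5, 8, 12, 2, 11, 2, 5] sum 69, len 10
end 13: [11, 1, 12, 5, 8, 12, 2, 11, 2, 5, 5] sum 74, len 11
Shortest qualifying length: 8.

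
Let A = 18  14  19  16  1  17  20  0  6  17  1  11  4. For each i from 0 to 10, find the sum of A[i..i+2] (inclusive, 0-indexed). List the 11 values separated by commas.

51, 49, 36, 34, 38, 37, 26, 23, 24, 29, 16

(18, 14, 19) → sum 51
(14, 19, 16) → sum 49
(19, 16, 1) → sum 36
(16, 1, 17) → sum 34
(1, 17, 20) → sum 38
(17, 20, 0) → sum 37
(20, 0, 6) → sum 26
(0, 6, 17) → sum 23
(6, 17, 1) → sum 24
(17, 1, 11) → sum 29
(1, 11, 4) → sum 16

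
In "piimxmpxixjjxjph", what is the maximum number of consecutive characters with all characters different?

add p: [p] len 1
add i: [p, i] len 2
add i (repeat i, move left end past it): [i] len 1
add m: [i, m] len 2
add x: [i, m, x] len 3
add m (repeat m, move left end past it): [x, m] len 2
add p: [x, m, p] len 3
add x (repeat x, move left end past it): [m, p, x] len 3
add i: [m, p, x, i] len 4
add x (repeat x, move left end past it): [i, x] len 2
add j: [i, x, j] len 3
add j (repeat j, move left end past it): [j] len 1
add x: [j, x] len 2
add j (repeat j, move left end past it): [x, j] len 2
add p: [x, j, p] len 3
add h: [x, j, p, h] len 4
Longest all-distinct length: 4.

4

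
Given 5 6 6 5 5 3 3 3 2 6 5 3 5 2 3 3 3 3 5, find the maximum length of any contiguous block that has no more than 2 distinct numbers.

5

add 5: window [5] (1 distinct), len 1
add 6: window [5, 6] (2 distinct), len 2
add 6: window [5, 6, 6] (2 distinct), len 3
add 5: window [5, 6, 6, 5] (2 distinct), len 4
add 5: window [5, 6, 6, 5, 5] (2 distinct), len 5
add 3: window [5, 5, 3] (2 distinct), len 3
add 3: window [5, 5, 3, 3] (2 distinct), len 4
add 3: window [5, 5, 3, 3, 3] (2 distinct), len 5
add 2: window [3, 3, 3, 2] (2 distinct), len 4
add 6: window [2, 6] (2 distinct), len 2
add 5: window [6, 5] (2 distinct), len 2
add 3: window [5, 3] (2 distinct), len 2
add 5: window [5, 3, 5] (2 distinct), len 3
add 2: window [5, 2] (2 distinct), len 2
add 3: window [2, 3] (2 distinct), len 2
add 3: window [2, 3, 3] (2 distinct), len 3
add 3: window [2, 3, 3, 3] (2 distinct), len 4
add 3: window [2, 3, 3, 3, 3] (2 distinct), len 5
add 5: window [3, 3, 3, 3, 5] (2 distinct), len 5
Longest length with ≤2 distinct: 5.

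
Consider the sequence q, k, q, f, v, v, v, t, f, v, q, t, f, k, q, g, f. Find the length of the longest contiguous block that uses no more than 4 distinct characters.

add q: window [q] (1 distinct), len 1
add k: window [q, k] (2 distinct), len 2
add q: window [q, k, q] (2 distinct), len 3
add f: window [q, k, q, f] (3 distinct), len 4
add v: window [q, k, q, f, v] (4 distinct), len 5
add v: window [q, k, q, f, v, v] (4 distinct), len 6
add v: window [q, k, q, f, v, v, v] (4 distinct), len 7
add t: window [q, f, v, v, v, t] (4 distinct), len 6
add f: window [q, f, v, v, v, t, f] (4 distinct), len 7
add v: window [q, f, v, v, v, t, f, v] (4 distinct), len 8
add q: window [q, f, v, v, v, t, f, v, q] (4 distinct), len 9
add t: window [q, f, v, v, v, t, f, v, q, t] (4 distinct), len 10
add f: window [q, f, v, v, v, t, f, v, q, t, f] (4 distinct), len 11
add k: window [q, t, f, k] (4 distinct), len 4
add q: window [q, t, f, k, q] (4 distinct), len 5
add g: window [f, k, q, g] (4 distinct), len 4
add f: window [f, k, q, g, f] (4 distinct), len 5
Longest length with ≤4 distinct: 11.

11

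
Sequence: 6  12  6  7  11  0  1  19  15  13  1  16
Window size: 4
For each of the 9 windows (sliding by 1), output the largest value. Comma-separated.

12, 12, 11, 11, 19, 19, 19, 19, 16

[6, 12, 6, 7] → max 12
[12, 6, 7, 11] → max 12
[6, 7, 11, 0] → max 11
[7, 11, 0, 1] → max 11
[11, 0, 1, 19] → max 19
[0, 1, 19, 15] → max 19
[1, 19, 15, 13] → max 19
[19, 15, 13, 1] → max 19
[15, 13, 1, 16] → max 16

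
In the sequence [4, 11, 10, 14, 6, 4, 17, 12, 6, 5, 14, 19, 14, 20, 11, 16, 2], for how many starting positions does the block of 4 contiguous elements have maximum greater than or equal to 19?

[4, 11, 10, 14] → max 14
[11, 10, 14, 6] → max 14
[10, 14, 6, 4] → max 14
[14, 6, 4, 17] → max 17
[6, 4, 17, 12] → max 17
[4, 17, 12, 6] → max 17
[17, 12, 6, 5] → max 17
[12, 6, 5, 14] → max 14
[6, 5, 14, 19] → max 19  ≥ 19 ✓
[5, 14, 19, 14] → max 19  ≥ 19 ✓
[14, 19, 14, 20] → max 20  ≥ 19 ✓
[19, 14, 20, 11] → max 20  ≥ 19 ✓
[14, 20, 11, 16] → max 20  ≥ 19 ✓
[20, 11, 16, 2] → max 20  ≥ 19 ✓
6 windows satisfy the condition.

6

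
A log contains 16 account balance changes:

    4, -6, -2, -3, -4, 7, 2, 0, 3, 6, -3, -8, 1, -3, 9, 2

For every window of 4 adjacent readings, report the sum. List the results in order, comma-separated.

-7, -15, -2, 2, 5, 12, 11, 6, -2, -4, -13, -1, 9

(4, -6, -2, -3) → sum -7
(-6, -2, -3, -4) → sum -15
(-2, -3, -4, 7) → sum -2
(-3, -4, 7, 2) → sum 2
(-4, 7, 2, 0) → sum 5
(7, 2, 0, 3) → sum 12
(2, 0, 3, 6) → sum 11
(0, 3, 6, -3) → sum 6
(3, 6, -3, -8) → sum -2
(6, -3, -8, 1) → sum -4
(-3, -8, 1, -3) → sum -13
(-8, 1, -3, 9) → sum -1
(1, -3, 9, 2) → sum 9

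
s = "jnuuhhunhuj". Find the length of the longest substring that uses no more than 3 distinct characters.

add j: window [j] (1 distinct), len 1
add n: window [j, n] (2 distinct), len 2
add u: window [j, n, u] (3 distinct), len 3
add u: window [j, n, u, u] (3 distinct), len 4
add h: window [n, u, u, h] (3 distinct), len 4
add h: window [n, u, u, h, h] (3 distinct), len 5
add u: window [n, u, u, h, h, u] (3 distinct), len 6
add n: window [n, u, u, h, h, u, n] (3 distinct), len 7
add h: window [n, u, u, h, h, u, n, h] (3 distinct), len 8
add u: window [n, u, u, h, h, u, n, h, u] (3 distinct), len 9
add j: window [h, u, j] (3 distinct), len 3
Longest length with ≤3 distinct: 9.

9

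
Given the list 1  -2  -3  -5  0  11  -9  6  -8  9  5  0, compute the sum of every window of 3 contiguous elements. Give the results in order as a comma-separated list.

-4, -10, -8, 6, 2, 8, -11, 7, 6, 14

(1, -2, -3) → sum -4
(-2, -3, -5) → sum -10
(-3, -5, 0) → sum -8
(-5, 0, 11) → sum 6
(0, 11, -9) → sum 2
(11, -9, 6) → sum 8
(-9, 6, -8) → sum -11
(6, -8, 9) → sum 7
(-8, 9, 5) → sum 6
(9, 5, 0) → sum 14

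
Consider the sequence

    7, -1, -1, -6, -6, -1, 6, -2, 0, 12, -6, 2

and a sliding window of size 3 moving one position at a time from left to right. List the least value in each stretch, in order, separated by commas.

-1, -6, -6, -6, -6, -2, -2, -2, -6, -6

[7, -1, -1] → min -1
[-1, -1, -6] → min -6
[-1, -6, -6] → min -6
[-6, -6, -1] → min -6
[-6, -1, 6] → min -6
[-1, 6, -2] → min -2
[6, -2, 0] → min -2
[-2, 0, 12] → min -2
[0, 12, -6] → min -6
[12, -6, 2] → min -6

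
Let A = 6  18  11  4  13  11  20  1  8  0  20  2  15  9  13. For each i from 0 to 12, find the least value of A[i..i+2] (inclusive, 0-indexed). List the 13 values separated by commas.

Sliding a size-3 window across the 15 values:
(6, 18, 11) → min 6
(18, 11, 4) → min 4
(11, 4, 13) → min 4
(4, 13, 11) → min 4
(13, 11, 20) → min 11
(11, 20, 1) → min 1
(20, 1, 8) → min 1
(1, 8, 0) → min 0
(8, 0, 20) → min 0
(0, 20, 2) → min 0
(20, 2, 15) → min 2
(2, 15, 9) → min 2
(15, 9, 13) → min 9

6, 4, 4, 4, 11, 1, 1, 0, 0, 0, 2, 2, 9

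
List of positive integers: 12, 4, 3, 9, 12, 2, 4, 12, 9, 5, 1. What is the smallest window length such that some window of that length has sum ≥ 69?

Extend right; whenever the sum reaches 69, record the length and shrink from the left:
add 12: running sum 12 < 69
add 4: running sum 16 < 69
add 3: running sum 19 < 69
add 9: running sum 28 < 69
add 12: running sum 40 < 69
add 2: running sum 42 < 69
add 4: running sum 46 < 69
add 12: running sum 58 < 69
add 9: running sum 67 < 69
add 5: shortest ending here [12, 4, 3, 9, 12, 2, 4, 12, 9, 5] sum 72, len 10
add 1: shortest ending here [12, 4, 3, 9, 12, 2, 4, 12, 9, 5, 1] sum 73, len 11
Shortest qualifying length: 10.

10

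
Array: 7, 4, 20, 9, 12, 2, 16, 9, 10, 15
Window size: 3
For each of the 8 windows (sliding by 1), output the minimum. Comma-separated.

[7, 4, 20] → min 4
[4, 20, 9] → min 4
[20, 9, 12] → min 9
[9, 12, 2] → min 2
[12, 2, 16] → min 2
[2, 16, 9] → min 2
[16, 9, 10] → min 9
[9, 10, 15] → min 9

4, 4, 9, 2, 2, 2, 9, 9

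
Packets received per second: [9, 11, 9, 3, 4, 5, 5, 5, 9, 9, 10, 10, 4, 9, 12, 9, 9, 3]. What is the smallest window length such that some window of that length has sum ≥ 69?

add 9: running sum 9 < 69
add 11: running sum 20 < 69
add 9: running sum 29 < 69
add 3: running sum 32 < 69
add 4: running sum 36 < 69
add 5: running sum 41 < 69
add 5: running sum 46 < 69
add 5: running sum 51 < 69
add 9: running sum 60 < 69
add 9: shortest ending here [9, 11, 9, 3, 4, 5, 5, 5, 9, 9] sum 69, len 10
add 10: shortest ending here [11, 9, 3, 4, 5, 5, 5, 9, 9, 10] sum 70, len 10
add 10: shortest ending here [9, 3, 4, 5, 5, 5, 9, 9, 10, 10] sum 69, len 10
add 4: shortest ending here [9, 3, 4, 5, 5, 5, 9, 9, 10, 10, 4] sum 73, len 11
add 9: shortest ending here [4, 5, 5, 5, 9, 9, 10, 10, 4, 9] sum 70, len 10
add 12: shortest ending here [5, 5, 9, 9, 10, 10, 4, 9, 12] sum 73, len 9
add 9: shortest ending here [9, 9, 10, 10, 4, 9, 12, 9] sum 72, len 8
add 9: shortest ending here [9, 10, 10, 4, 9, 12, 9, 9] sum 72, len 8
add 3: shortest ending here [9, 10, 10, 4, 9, 12, 9, 9, 3] sum 75, len 9
Shortest qualifying length: 8.

8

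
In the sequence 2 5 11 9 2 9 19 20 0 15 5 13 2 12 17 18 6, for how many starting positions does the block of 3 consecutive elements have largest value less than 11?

2 5 11 → max 11
5 11 9 → max 11
11 9 2 → max 11
9 2 9 → max 9  < 11 ✓
2 9 19 → max 19
9 19 20 → max 20
19 20 0 → max 20
20 0 15 → max 20
0 15 5 → max 15
15 5 13 → max 15
5 13 2 → max 13
13 2 12 → max 13
2 12 17 → max 17
12 17 18 → max 18
17 18 6 → max 18
1 window satisfy the condition.

1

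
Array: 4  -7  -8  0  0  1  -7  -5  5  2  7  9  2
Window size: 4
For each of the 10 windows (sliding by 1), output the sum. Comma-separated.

-11, -15, -7, -6, -11, -6, -5, 9, 23, 20

4 -7 -8 0 → sum -11
-7 -8 0 0 → sum -15
-8 0 0 1 → sum -7
0 0 1 -7 → sum -6
0 1 -7 -5 → sum -11
1 -7 -5 5 → sum -6
-7 -5 5 2 → sum -5
-5 5 2 7 → sum 9
5 2 7 9 → sum 23
2 7 9 2 → sum 20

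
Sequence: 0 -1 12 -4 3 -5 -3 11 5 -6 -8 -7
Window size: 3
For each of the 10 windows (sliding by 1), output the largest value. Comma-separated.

Sliding a size-3 window across the 12 values:
[0, -1, 12] → max 12
[-1, 12, -4] → max 12
[12, -4, 3] → max 12
[-4, 3, -5] → max 3
[3, -5, -3] → max 3
[-5, -3, 11] → max 11
[-3, 11, 5] → max 11
[11, 5, -6] → max 11
[5, -6, -8] → max 5
[-6, -8, -7] → max -6

12, 12, 12, 3, 3, 11, 11, 11, 5, -6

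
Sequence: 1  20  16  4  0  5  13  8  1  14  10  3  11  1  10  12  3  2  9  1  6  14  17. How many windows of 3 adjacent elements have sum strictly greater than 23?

8

1 20 16 → sum 37  > 23 ✓
20 16 4 → sum 40  > 23 ✓
16 4 0 → sum 20
4 0 5 → sum 9
0 5 13 → sum 18
5 13 8 → sum 26  > 23 ✓
13 8 1 → sum 22
8 1 14 → sum 23
1 14 10 → sum 25  > 23 ✓
14 10 3 → sum 27  > 23 ✓
10 3 11 → sum 24  > 23 ✓
3 11 1 → sum 15
11 1 10 → sum 22
1 10 12 → sum 23
10 12 3 → sum 25  > 23 ✓
12 3 2 → sum 17
3 2 9 → sum 14
2 9 1 → sum 12
9 1 6 → sum 16
1 6 14 → sum 21
6 14 17 → sum 37  > 23 ✓
8 windows satisfy the condition.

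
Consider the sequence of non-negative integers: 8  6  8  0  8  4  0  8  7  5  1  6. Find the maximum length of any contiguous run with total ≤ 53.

11

Extend to the right; shrink from the left whenever the sum exceeds 53:
→ 8: sum 8, len 1
→ 6: sum 14, len 2
→ 8: sum 22, len 3
→ 0: sum 22, len 4
→ 8: sum 30, len 5
→ 4: sum 34, len 6
→ 0: sum 34, len 7
→ 8: sum 42, len 8
→ 7: sum 49, len 9
→ 5 (dropped 8): sum 46, len 9
→ 1: sum 47, len 10
→ 6: sum 53, len 11
Longest length seen: 11.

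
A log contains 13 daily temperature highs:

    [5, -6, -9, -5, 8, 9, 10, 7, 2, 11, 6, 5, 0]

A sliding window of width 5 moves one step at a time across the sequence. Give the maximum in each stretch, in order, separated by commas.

8, 9, 10, 10, 10, 11, 11, 11, 11

(5, -6, -9, -5, 8) → max 8
(-6, -9, -5, 8, 9) → max 9
(-9, -5, 8, 9, 10) → max 10
(-5, 8, 9, 10, 7) → max 10
(8, 9, 10, 7, 2) → max 10
(9, 10, 7, 2, 11) → max 11
(10, 7, 2, 11, 6) → max 11
(7, 2, 11, 6, 5) → max 11
(2, 11, 6, 5, 0) → max 11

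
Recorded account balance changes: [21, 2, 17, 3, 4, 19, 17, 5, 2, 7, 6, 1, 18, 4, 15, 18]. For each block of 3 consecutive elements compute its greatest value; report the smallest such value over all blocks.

7

21 2 17 → max 21
2 17 3 → max 17
17 3 4 → max 17
3 4 19 → max 19
4 19 17 → max 19
19 17 5 → max 19
17 5 2 → max 17
5 2 7 → max 7
2 7 6 → max 7
7 6 1 → max 7
6 1 18 → max 18
1 18 4 → max 18
18 4 15 → max 18
4 15 18 → max 18
Smallest of these is 7.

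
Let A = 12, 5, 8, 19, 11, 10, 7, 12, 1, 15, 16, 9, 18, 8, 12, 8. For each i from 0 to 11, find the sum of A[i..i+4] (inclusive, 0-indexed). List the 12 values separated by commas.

55, 53, 55, 59, 41, 45, 51, 53, 59, 66, 63, 55

[12, 5, 8, 19, 11] → sum 55
[5, 8, 19, 11, 10] → sum 53
[8, 19, 11, 10, 7] → sum 55
[19, 11, 10, 7, 12] → sum 59
[11, 10, 7, 12, 1] → sum 41
[10, 7, 12, 1, 15] → sum 45
[7, 12, 1, 15, 16] → sum 51
[12, 1, 15, 16, 9] → sum 53
[1, 15, 16, 9, 18] → sum 59
[15, 16, 9, 18, 8] → sum 66
[16, 9, 18, 8, 12] → sum 63
[9, 18, 8, 12, 8] → sum 55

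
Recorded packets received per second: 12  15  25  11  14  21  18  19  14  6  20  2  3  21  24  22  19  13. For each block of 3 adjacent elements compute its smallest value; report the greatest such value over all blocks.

(12, 15, 25) → min 12
(15, 25, 11) → min 11
(25, 11, 14) → min 11
(11, 14, 21) → min 11
(14, 21, 18) → min 14
(21, 18, 19) → min 18
(18, 19, 14) → min 14
(19, 14, 6) → min 6
(14, 6, 20) → min 6
(6, 20, 2) → min 2
(20, 2, 3) → min 2
(2, 3, 21) → min 2
(3, 21, 24) → min 3
(21, 24, 22) → min 21
(24, 22, 19) → min 19
(22, 19, 13) → min 13
Greatest of these is 21.

21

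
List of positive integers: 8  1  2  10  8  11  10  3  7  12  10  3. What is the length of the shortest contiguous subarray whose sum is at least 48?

add 8: running sum 8 < 48
add 1: running sum 9 < 48
add 2: running sum 11 < 48
add 10: running sum 21 < 48
add 8: running sum 29 < 48
add 11: running sum 40 < 48
add 10: shortest ending here [8, 1, 2, 10, 8, 11, 10] sum 50, len 7
add 3: shortest ending here [8, 1, 2, 10, 8, 11, 10, 3] sum 53, len 8
add 7: shortest ending here [10, 8, 11, 10, 3, 7] sum 49, len 6
add 12: shortest ending here [8, 11, 10, 3, 7, 12] sum 51, len 6
add 10: shortest ending here [11, 10, 3, 7, 12, 10] sum 53, len 6
add 3: shortest ending here [11, 10, 3, 7, 12, 10, 3] sum 56, len 7
Shortest qualifying length: 6.

6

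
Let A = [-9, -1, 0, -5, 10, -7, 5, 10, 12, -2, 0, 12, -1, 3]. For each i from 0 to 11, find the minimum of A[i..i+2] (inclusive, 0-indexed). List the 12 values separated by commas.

[-9, -1, 0] → min -9
[-1, 0, -5] → min -5
[0, -5, 10] → min -5
[-5, 10, -7] → min -7
[10, -7, 5] → min -7
[-7, 5, 10] → min -7
[5, 10, 12] → min 5
[10, 12, -2] → min -2
[12, -2, 0] → min -2
[-2, 0, 12] → min -2
[0, 12, -1] → min -1
[12, -1, 3] → min -1

-9, -5, -5, -7, -7, -7, 5, -2, -2, -2, -1, -1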